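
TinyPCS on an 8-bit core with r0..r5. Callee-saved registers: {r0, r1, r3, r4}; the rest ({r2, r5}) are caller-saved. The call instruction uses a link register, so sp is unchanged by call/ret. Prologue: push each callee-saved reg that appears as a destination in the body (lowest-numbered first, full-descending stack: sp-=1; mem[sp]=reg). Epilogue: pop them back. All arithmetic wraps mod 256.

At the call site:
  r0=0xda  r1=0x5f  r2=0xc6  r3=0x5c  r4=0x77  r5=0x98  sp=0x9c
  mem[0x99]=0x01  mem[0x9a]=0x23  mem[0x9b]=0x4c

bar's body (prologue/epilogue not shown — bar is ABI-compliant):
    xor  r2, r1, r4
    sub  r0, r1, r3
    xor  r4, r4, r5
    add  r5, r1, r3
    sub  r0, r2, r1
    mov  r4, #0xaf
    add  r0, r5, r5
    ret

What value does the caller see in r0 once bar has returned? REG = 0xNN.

REG = 0xda

prologue: push r0 -> mem[0x9b]=0xda, sp=0x9b
prologue: push r4 -> mem[0x9a]=0x77, sp=0x9a
body[0] xor  r2, r1, r4 -> r2=0x28
body[1] sub  r0, r1, r3 -> r0=0x03
body[2] xor  r4, r4, r5 -> r4=0xef
body[3] add  r5, r1, r3 -> r5=0xbb
body[4] sub  r0, r2, r1 -> r0=0xc9
body[5] mov  r4, #0xaf -> r4=0xaf
body[6] add  r0, r5, r5 -> r0=0x76
epilogue: pop r4=0x77, sp=0x9b
epilogue: pop r0=0xda, sp=0x9c
r0 is callee-saved -> restored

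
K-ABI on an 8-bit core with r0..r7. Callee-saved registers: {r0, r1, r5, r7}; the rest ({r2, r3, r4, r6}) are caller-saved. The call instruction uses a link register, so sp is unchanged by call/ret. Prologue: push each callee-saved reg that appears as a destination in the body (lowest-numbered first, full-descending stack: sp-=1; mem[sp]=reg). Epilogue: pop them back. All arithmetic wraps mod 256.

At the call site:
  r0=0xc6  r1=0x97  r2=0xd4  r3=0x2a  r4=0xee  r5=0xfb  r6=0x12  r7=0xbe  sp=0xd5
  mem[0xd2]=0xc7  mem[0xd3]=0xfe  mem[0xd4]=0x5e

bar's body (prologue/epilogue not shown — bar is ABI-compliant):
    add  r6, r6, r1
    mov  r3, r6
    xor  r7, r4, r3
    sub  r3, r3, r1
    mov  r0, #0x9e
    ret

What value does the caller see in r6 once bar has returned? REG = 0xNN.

REG = 0xa9

prologue: push r0 → mem[0xd4]=0xc6, sp=0xd4
prologue: push r7 → mem[0xd3]=0xbe, sp=0xd3
body[0] add  r6, r6, r1 → r6=0xa9
body[1] mov  r3, r6 → r3=0xa9
body[2] xor  r7, r4, r3 → r7=0x47
body[3] sub  r3, r3, r1 → r3=0x12
body[4] mov  r0, #0x9e → r0=0x9e
epilogue: pop r7=0xbe, sp=0xd4
epilogue: pop r0=0xc6, sp=0xd5
r6 is caller-saved → body value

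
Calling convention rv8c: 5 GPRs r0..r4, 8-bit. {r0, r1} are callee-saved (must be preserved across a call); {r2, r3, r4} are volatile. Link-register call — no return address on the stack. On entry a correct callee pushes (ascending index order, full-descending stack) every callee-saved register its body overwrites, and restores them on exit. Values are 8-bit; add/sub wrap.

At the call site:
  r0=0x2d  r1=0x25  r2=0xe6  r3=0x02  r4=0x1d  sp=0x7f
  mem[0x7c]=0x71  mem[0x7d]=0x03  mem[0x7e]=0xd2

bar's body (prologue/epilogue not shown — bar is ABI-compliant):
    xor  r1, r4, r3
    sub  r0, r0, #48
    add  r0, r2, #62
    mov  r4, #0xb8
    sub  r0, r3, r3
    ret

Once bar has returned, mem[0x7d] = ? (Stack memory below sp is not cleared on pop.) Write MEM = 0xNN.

MEM = 0x25

prologue: push r0 -> mem[0x7e]=0x2d, sp=0x7e
prologue: push r1 -> mem[0x7d]=0x25, sp=0x7d
body[0] xor  r1, r4, r3 -> r1=0x1f
body[1] sub  r0, r0, #48 -> r0=0xfd
body[2] add  r0, r2, #62 -> r0=0x24
body[3] mov  r4, #0xb8 -> r4=0xb8
body[4] sub  r0, r3, r3 -> r0=0x00
epilogue: pop r1=0x25, sp=0x7e
epilogue: pop r0=0x2d, sp=0x7f
prologue pushed ['r0', 'r1'] at ['0x7e', '0x7d']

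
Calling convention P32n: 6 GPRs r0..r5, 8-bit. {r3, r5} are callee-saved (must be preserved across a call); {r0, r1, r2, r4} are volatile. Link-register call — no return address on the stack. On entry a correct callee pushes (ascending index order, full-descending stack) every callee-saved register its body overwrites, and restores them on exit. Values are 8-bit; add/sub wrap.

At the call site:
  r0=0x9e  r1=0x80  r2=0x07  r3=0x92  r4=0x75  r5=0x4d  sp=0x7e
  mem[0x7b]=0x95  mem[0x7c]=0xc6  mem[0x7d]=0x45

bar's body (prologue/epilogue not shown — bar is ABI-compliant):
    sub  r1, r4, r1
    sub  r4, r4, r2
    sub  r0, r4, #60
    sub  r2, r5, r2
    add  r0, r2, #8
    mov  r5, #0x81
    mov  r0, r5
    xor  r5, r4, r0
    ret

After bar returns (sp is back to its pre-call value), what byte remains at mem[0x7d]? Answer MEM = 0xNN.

prologue: push r5 -> mem[0x7d]=0x4d, sp=0x7d
body[0] sub  r1, r4, r1 -> r1=0xf5
body[1] sub  r4, r4, r2 -> r4=0x6e
body[2] sub  r0, r4, #60 -> r0=0x32
body[3] sub  r2, r5, r2 -> r2=0x46
body[4] add  r0, r2, #8 -> r0=0x4e
body[5] mov  r5, #0x81 -> r5=0x81
body[6] mov  r0, r5 -> r0=0x81
body[7] xor  r5, r4, r0 -> r5=0xef
epilogue: pop r5=0x4d, sp=0x7e
prologue pushed ['r5'] at ['0x7d']

MEM = 0x4d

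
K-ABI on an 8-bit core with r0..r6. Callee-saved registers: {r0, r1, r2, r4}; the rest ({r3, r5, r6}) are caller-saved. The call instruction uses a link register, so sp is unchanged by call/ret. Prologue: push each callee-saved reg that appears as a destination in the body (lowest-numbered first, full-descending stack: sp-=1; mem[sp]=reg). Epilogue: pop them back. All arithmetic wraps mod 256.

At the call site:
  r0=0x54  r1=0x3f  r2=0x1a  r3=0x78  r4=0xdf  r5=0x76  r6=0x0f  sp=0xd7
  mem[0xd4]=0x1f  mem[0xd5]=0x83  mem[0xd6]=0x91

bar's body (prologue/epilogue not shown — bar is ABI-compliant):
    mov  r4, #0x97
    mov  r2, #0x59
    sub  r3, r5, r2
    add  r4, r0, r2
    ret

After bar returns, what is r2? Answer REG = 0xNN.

prologue: push r2 → mem[0xd6]=0x1a, sp=0xd6
prologue: push r4 → mem[0xd5]=0xdf, sp=0xd5
body[0] mov  r4, #0x97 → r4=0x97
body[1] mov  r2, #0x59 → r2=0x59
body[2] sub  r3, r5, r2 → r3=0x1d
body[3] add  r4, r0, r2 → r4=0xad
epilogue: pop r4=0xdf, sp=0xd6
epilogue: pop r2=0x1a, sp=0xd7
r2 is callee-saved → restored

REG = 0x1a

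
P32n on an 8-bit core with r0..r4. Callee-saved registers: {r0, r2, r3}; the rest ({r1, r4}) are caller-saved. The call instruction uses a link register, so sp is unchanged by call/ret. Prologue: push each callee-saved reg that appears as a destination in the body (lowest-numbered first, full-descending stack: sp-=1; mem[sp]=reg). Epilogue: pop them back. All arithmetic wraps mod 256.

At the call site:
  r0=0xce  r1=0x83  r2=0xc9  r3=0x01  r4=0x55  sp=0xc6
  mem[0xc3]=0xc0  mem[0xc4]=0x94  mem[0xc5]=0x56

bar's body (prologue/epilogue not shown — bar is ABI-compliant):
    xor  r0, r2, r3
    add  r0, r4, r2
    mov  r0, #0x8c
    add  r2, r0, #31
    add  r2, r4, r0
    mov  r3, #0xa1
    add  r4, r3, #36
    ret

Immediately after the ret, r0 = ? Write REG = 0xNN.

REG = 0xce

prologue: push r0 → mem[0xc5]=0xce, sp=0xc5
prologue: push r2 → mem[0xc4]=0xc9, sp=0xc4
prologue: push r3 → mem[0xc3]=0x01, sp=0xc3
body[0] xor  r0, r2, r3 → r0=0xc8
body[1] add  r0, r4, r2 → r0=0x1e
body[2] mov  r0, #0x8c → r0=0x8c
body[3] add  r2, r0, #31 → r2=0xab
body[4] add  r2, r4, r0 → r2=0xe1
body[5] mov  r3, #0xa1 → r3=0xa1
body[6] add  r4, r3, #36 → r4=0xc5
epilogue: pop r3=0x01, sp=0xc4
epilogue: pop r2=0xc9, sp=0xc5
epilogue: pop r0=0xce, sp=0xc6
r0 is callee-saved → restored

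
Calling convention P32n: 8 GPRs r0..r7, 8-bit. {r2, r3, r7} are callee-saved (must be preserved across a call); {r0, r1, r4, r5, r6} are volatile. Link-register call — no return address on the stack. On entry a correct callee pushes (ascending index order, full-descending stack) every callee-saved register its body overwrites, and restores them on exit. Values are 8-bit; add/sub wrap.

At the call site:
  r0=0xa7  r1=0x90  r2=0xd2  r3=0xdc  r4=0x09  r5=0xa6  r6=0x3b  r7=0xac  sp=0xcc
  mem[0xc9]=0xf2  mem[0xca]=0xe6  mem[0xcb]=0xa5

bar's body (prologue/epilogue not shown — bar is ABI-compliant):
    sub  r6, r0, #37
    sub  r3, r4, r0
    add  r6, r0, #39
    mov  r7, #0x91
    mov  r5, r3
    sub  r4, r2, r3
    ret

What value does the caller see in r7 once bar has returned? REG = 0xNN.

REG = 0xac

prologue: push r3 -> mem[0xcb]=0xdc, sp=0xcb
prologue: push r7 -> mem[0xca]=0xac, sp=0xca
body[0] sub  r6, r0, #37 -> r6=0x82
body[1] sub  r3, r4, r0 -> r3=0x62
body[2] add  r6, r0, #39 -> r6=0xce
body[3] mov  r7, #0x91 -> r7=0x91
body[4] mov  r5, r3 -> r5=0x62
body[5] sub  r4, r2, r3 -> r4=0x70
epilogue: pop r7=0xac, sp=0xcb
epilogue: pop r3=0xdc, sp=0xcc
r7 is callee-saved -> restored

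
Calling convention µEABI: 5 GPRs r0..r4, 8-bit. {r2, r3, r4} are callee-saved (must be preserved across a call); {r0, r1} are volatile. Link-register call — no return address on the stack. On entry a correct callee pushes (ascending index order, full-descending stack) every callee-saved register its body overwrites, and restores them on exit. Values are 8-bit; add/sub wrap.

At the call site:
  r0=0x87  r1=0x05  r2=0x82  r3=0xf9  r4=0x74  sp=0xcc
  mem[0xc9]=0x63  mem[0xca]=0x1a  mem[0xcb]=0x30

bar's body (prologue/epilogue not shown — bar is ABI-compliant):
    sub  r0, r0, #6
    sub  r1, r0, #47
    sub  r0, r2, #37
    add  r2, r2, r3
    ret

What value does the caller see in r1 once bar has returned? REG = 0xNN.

prologue: push r2 -> mem[0xcb]=0x82, sp=0xcb
body[0] sub  r0, r0, #6 -> r0=0x81
body[1] sub  r1, r0, #47 -> r1=0x52
body[2] sub  r0, r2, #37 -> r0=0x5d
body[3] add  r2, r2, r3 -> r2=0x7b
epilogue: pop r2=0x82, sp=0xcc
r1 is caller-saved -> body value

REG = 0x52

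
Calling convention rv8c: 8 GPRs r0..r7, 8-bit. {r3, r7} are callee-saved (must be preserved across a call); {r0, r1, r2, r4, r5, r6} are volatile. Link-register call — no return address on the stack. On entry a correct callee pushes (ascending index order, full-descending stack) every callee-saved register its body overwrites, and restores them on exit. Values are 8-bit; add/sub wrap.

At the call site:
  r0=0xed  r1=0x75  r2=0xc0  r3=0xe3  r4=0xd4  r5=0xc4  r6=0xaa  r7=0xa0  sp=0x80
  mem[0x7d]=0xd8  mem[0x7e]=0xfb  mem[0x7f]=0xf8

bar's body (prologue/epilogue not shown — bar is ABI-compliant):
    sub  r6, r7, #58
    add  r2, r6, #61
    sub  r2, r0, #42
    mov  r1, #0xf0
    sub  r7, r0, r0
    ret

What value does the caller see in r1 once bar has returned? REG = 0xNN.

prologue: push r7 → mem[0x7f]=0xa0, sp=0x7f
body[0] sub  r6, r7, #58 → r6=0x66
body[1] add  r2, r6, #61 → r2=0xa3
body[2] sub  r2, r0, #42 → r2=0xc3
body[3] mov  r1, #0xf0 → r1=0xf0
body[4] sub  r7, r0, r0 → r7=0x00
epilogue: pop r7=0xa0, sp=0x80
r1 is caller-saved → body value

REG = 0xf0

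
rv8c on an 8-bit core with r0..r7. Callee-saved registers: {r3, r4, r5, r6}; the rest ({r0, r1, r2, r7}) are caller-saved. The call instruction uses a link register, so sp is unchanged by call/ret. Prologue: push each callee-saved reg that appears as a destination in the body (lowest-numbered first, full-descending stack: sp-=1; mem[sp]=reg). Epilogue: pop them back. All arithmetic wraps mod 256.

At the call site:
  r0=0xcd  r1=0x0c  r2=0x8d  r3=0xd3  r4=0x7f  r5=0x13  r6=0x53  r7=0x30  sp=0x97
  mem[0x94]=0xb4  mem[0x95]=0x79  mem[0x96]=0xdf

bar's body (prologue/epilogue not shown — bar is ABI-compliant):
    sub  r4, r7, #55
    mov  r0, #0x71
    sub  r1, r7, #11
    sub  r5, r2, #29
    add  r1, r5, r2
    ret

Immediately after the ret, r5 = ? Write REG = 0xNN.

REG = 0x13

prologue: push r4 → mem[0x96]=0x7f, sp=0x96
prologue: push r5 → mem[0x95]=0x13, sp=0x95
body[0] sub  r4, r7, #55 → r4=0xf9
body[1] mov  r0, #0x71 → r0=0x71
body[2] sub  r1, r7, #11 → r1=0x25
body[3] sub  r5, r2, #29 → r5=0x70
body[4] add  r1, r5, r2 → r1=0xfd
epilogue: pop r5=0x13, sp=0x96
epilogue: pop r4=0x7f, sp=0x97
r5 is callee-saved → restored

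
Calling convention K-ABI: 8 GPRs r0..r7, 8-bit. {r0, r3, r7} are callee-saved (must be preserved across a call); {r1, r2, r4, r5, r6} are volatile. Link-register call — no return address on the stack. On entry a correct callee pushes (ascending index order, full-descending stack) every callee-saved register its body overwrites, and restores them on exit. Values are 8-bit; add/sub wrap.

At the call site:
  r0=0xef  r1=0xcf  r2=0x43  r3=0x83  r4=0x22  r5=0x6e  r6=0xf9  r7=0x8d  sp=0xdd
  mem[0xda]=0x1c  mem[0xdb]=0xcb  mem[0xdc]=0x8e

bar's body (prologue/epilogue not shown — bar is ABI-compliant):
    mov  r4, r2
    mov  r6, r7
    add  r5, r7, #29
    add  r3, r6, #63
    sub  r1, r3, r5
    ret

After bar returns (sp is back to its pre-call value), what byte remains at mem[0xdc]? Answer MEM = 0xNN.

MEM = 0x83

prologue: push r3 -> mem[0xdc]=0x83, sp=0xdc
body[0] mov  r4, r2 -> r4=0x43
body[1] mov  r6, r7 -> r6=0x8d
body[2] add  r5, r7, #29 -> r5=0xaa
body[3] add  r3, r6, #63 -> r3=0xcc
body[4] sub  r1, r3, r5 -> r1=0x22
epilogue: pop r3=0x83, sp=0xdd
prologue pushed ['r3'] at ['0xdc']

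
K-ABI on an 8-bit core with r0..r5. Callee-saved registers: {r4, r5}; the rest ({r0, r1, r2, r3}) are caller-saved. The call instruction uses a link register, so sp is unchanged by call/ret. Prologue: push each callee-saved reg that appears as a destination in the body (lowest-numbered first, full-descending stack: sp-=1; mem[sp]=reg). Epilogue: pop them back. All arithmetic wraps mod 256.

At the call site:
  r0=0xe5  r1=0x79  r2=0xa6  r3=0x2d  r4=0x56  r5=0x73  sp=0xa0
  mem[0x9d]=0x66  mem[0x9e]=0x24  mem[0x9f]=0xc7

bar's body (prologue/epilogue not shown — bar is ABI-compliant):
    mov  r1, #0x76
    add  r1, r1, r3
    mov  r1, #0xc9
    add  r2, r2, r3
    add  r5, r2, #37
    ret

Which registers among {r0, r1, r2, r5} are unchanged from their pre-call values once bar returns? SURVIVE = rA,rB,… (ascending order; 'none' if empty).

prologue: push r5 → mem[0x9f]=0x73, sp=0x9f
body[0] mov  r1, #0x76 → r1=0x76
body[1] add  r1, r1, r3 → r1=0xa3
body[2] mov  r1, #0xc9 → r1=0xc9
body[3] add  r2, r2, r3 → r2=0xd3
body[4] add  r5, r2, #37 → r5=0xf8
epilogue: pop r5=0x73, sp=0xa0
r0: caller-saved, written=False
r1: caller-saved, written=True
r2: caller-saved, written=True
r5: callee-saved, written=True

SURVIVE = r0,r5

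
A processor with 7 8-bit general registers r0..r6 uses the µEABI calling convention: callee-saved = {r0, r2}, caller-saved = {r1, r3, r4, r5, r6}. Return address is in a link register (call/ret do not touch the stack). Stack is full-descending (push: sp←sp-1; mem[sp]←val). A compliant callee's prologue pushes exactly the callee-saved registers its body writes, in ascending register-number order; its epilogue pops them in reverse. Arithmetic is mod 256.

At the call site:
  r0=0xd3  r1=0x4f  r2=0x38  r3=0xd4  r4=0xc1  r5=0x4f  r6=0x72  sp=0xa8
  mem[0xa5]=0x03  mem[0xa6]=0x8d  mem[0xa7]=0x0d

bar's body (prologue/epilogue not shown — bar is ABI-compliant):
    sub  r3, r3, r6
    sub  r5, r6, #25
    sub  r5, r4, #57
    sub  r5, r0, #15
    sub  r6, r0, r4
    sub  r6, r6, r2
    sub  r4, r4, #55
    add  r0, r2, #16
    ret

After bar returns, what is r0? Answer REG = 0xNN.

REG = 0xd3

prologue: push r0 → mem[0xa7]=0xd3, sp=0xa7
body[0] sub  r3, r3, r6 → r3=0x62
body[1] sub  r5, r6, #25 → r5=0x59
body[2] sub  r5, r4, #57 → r5=0x88
body[3] sub  r5, r0, #15 → r5=0xc4
body[4] sub  r6, r0, r4 → r6=0x12
body[5] sub  r6, r6, r2 → r6=0xda
body[6] sub  r4, r4, #55 → r4=0x8a
body[7] add  r0, r2, #16 → r0=0x48
epilogue: pop r0=0xd3, sp=0xa8
r0 is callee-saved → restored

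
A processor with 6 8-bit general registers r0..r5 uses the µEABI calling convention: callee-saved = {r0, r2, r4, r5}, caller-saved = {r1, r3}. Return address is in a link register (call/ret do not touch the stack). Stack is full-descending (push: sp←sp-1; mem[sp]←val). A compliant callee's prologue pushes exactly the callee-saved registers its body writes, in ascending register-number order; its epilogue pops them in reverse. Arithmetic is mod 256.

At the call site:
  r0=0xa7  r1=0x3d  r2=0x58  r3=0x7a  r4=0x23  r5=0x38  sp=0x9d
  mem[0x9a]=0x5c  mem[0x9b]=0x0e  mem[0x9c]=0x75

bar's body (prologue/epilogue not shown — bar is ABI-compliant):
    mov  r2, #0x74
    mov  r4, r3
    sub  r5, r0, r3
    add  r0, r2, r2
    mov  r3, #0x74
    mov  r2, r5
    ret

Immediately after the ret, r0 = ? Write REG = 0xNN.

prologue: push r0 → mem[0x9c]=0xa7, sp=0x9c
prologue: push r2 → mem[0x9b]=0x58, sp=0x9b
prologue: push r4 → mem[0x9a]=0x23, sp=0x9a
prologue: push r5 → mem[0x99]=0x38, sp=0x99
body[0] mov  r2, #0x74 → r2=0x74
body[1] mov  r4, r3 → r4=0x7a
body[2] sub  r5, r0, r3 → r5=0x2d
body[3] add  r0, r2, r2 → r0=0xe8
body[4] mov  r3, #0x74 → r3=0x74
body[5] mov  r2, r5 → r2=0x2d
epilogue: pop r5=0x38, sp=0x9a
epilogue: pop r4=0x23, sp=0x9b
epilogue: pop r2=0x58, sp=0x9c
epilogue: pop r0=0xa7, sp=0x9d
r0 is callee-saved → restored

REG = 0xa7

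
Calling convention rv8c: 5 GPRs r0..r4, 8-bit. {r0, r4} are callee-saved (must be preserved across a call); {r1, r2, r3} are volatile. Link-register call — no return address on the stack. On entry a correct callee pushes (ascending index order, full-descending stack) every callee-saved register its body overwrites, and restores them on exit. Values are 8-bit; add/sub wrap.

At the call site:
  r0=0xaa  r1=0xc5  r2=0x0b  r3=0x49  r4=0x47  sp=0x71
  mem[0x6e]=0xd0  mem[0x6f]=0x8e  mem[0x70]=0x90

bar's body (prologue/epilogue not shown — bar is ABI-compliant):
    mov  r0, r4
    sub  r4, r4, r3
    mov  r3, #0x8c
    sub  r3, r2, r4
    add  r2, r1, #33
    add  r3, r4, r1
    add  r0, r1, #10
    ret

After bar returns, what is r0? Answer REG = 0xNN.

REG = 0xaa

prologue: push r0 -> mem[0x70]=0xaa, sp=0x70
prologue: push r4 -> mem[0x6f]=0x47, sp=0x6f
body[0] mov  r0, r4 -> r0=0x47
body[1] sub  r4, r4, r3 -> r4=0xfe
body[2] mov  r3, #0x8c -> r3=0x8c
body[3] sub  r3, r2, r4 -> r3=0x0d
body[4] add  r2, r1, #33 -> r2=0xe6
body[5] add  r3, r4, r1 -> r3=0xc3
body[6] add  r0, r1, #10 -> r0=0xcf
epilogue: pop r4=0x47, sp=0x70
epilogue: pop r0=0xaa, sp=0x71
r0 is callee-saved -> restored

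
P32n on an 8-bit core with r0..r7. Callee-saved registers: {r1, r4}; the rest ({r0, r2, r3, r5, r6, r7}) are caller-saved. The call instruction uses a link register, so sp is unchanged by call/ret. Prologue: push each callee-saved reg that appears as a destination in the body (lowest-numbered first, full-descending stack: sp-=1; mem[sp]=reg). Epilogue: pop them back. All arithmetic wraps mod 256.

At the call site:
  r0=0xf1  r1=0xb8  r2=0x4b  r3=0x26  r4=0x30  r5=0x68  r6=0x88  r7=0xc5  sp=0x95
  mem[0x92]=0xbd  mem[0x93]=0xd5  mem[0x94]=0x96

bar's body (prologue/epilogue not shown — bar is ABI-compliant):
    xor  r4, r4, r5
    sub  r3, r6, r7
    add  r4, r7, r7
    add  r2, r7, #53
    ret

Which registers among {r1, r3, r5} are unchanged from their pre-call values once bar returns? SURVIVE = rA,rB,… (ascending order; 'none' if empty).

prologue: push r4 → mem[0x94]=0x30, sp=0x94
body[0] xor  r4, r4, r5 → r4=0x58
body[1] sub  r3, r6, r7 → r3=0xc3
body[2] add  r4, r7, r7 → r4=0x8a
body[3] add  r2, r7, #53 → r2=0xfa
epilogue: pop r4=0x30, sp=0x95
r1: callee-saved, written=False
r3: caller-saved, written=True
r5: caller-saved, written=False

SURVIVE = r1,r5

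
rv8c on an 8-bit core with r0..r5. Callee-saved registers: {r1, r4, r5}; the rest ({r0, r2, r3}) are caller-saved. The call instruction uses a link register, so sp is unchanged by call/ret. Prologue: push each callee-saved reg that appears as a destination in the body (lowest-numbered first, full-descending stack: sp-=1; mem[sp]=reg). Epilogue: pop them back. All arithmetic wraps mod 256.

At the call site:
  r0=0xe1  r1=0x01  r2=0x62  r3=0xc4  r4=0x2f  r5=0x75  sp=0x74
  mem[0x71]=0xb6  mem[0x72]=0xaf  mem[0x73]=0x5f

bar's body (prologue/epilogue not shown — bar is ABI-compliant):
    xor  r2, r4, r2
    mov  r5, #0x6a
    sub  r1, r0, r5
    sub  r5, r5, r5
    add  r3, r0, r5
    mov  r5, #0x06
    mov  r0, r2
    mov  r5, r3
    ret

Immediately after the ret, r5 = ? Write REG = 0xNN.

prologue: push r1 → mem[0x73]=0x01, sp=0x73
prologue: push r5 → mem[0x72]=0x75, sp=0x72
body[0] xor  r2, r4, r2 → r2=0x4d
body[1] mov  r5, #0x6a → r5=0x6a
body[2] sub  r1, r0, r5 → r1=0x77
body[3] sub  r5, r5, r5 → r5=0x00
body[4] add  r3, r0, r5 → r3=0xe1
body[5] mov  r5, #0x06 → r5=0x06
body[6] mov  r0, r2 → r0=0x4d
body[7] mov  r5, r3 → r5=0xe1
epilogue: pop r5=0x75, sp=0x73
epilogue: pop r1=0x01, sp=0x74
r5 is callee-saved → restored

REG = 0x75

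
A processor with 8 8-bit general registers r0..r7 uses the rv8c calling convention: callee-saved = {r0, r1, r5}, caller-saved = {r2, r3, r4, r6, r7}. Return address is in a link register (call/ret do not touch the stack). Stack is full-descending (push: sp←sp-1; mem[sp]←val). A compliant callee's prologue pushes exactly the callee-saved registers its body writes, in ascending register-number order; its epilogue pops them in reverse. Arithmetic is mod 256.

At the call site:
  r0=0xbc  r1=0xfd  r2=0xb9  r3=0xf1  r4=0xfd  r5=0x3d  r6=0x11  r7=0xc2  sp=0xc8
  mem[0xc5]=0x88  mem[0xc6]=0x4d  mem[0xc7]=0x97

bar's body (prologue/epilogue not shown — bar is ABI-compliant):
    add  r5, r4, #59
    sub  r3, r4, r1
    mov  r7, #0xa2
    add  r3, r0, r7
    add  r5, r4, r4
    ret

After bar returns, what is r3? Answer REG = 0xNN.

REG = 0x5e

prologue: push r5 → mem[0xc7]=0x3d, sp=0xc7
body[0] add  r5, r4, #59 → r5=0x38
body[1] sub  r3, r4, r1 → r3=0x00
body[2] mov  r7, #0xa2 → r7=0xa2
body[3] add  r3, r0, r7 → r3=0x5e
body[4] add  r5, r4, r4 → r5=0xfa
epilogue: pop r5=0x3d, sp=0xc8
r3 is caller-saved → body value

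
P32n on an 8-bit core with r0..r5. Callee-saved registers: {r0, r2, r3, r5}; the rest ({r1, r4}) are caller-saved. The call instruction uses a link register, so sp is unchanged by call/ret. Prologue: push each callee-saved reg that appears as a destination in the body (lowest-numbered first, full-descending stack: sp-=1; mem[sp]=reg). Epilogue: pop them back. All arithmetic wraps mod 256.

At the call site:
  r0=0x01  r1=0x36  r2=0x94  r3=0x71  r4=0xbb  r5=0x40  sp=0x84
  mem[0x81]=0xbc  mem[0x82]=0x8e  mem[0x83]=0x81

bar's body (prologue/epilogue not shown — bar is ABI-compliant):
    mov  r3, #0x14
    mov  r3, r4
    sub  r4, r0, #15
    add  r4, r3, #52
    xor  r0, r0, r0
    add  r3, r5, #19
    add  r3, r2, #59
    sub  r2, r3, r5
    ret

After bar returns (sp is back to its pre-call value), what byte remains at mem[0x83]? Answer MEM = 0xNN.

prologue: push r0 → mem[0x83]=0x01, sp=0x83
prologue: push r2 → mem[0x82]=0x94, sp=0x82
prologue: push r3 → mem[0x81]=0x71, sp=0x81
body[0] mov  r3, #0x14 → r3=0x14
body[1] mov  r3, r4 → r3=0xbb
body[2] sub  r4, r0, #15 → r4=0xf2
body[3] add  r4, r3, #52 → r4=0xef
body[4] xor  r0, r0, r0 → r0=0x00
body[5] add  r3, r5, #19 → r3=0x53
body[6] add  r3, r2, #59 → r3=0xcf
body[7] sub  r2, r3, r5 → r2=0x8f
epilogue: pop r3=0x71, sp=0x82
epilogue: pop r2=0x94, sp=0x83
epilogue: pop r0=0x01, sp=0x84
prologue pushed ['r0', 'r2', 'r3'] at ['0x83', '0x82', '0x81']

MEM = 0x01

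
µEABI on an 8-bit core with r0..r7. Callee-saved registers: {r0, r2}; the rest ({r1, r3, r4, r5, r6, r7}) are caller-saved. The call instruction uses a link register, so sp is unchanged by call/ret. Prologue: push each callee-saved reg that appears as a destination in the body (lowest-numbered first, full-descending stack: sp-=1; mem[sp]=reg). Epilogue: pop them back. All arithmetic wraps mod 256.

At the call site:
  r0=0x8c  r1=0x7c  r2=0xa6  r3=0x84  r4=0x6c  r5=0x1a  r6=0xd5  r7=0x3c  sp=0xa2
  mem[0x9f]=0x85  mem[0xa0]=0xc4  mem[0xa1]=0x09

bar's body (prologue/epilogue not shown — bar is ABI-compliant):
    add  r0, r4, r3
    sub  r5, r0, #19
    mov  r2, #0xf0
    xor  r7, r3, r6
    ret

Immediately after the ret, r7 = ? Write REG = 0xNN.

REG = 0x51

prologue: push r0 -> mem[0xa1]=0x8c, sp=0xa1
prologue: push r2 -> mem[0xa0]=0xa6, sp=0xa0
body[0] add  r0, r4, r3 -> r0=0xf0
body[1] sub  r5, r0, #19 -> r5=0xdd
body[2] mov  r2, #0xf0 -> r2=0xf0
body[3] xor  r7, r3, r6 -> r7=0x51
epilogue: pop r2=0xa6, sp=0xa1
epilogue: pop r0=0x8c, sp=0xa2
r7 is caller-saved -> body value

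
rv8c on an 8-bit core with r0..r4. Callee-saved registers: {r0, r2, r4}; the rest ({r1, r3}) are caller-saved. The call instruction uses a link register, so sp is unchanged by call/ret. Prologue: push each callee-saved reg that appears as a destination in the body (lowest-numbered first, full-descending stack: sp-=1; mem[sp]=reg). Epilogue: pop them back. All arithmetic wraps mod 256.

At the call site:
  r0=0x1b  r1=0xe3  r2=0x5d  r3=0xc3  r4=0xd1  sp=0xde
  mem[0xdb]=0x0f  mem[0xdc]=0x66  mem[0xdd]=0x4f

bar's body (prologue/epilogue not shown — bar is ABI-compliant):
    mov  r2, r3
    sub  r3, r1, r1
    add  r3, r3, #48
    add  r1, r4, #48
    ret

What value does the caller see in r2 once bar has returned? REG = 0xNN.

prologue: push r2 -> mem[0xdd]=0x5d, sp=0xdd
body[0] mov  r2, r3 -> r2=0xc3
body[1] sub  r3, r1, r1 -> r3=0x00
body[2] add  r3, r3, #48 -> r3=0x30
body[3] add  r1, r4, #48 -> r1=0x01
epilogue: pop r2=0x5d, sp=0xde
r2 is callee-saved -> restored

REG = 0x5d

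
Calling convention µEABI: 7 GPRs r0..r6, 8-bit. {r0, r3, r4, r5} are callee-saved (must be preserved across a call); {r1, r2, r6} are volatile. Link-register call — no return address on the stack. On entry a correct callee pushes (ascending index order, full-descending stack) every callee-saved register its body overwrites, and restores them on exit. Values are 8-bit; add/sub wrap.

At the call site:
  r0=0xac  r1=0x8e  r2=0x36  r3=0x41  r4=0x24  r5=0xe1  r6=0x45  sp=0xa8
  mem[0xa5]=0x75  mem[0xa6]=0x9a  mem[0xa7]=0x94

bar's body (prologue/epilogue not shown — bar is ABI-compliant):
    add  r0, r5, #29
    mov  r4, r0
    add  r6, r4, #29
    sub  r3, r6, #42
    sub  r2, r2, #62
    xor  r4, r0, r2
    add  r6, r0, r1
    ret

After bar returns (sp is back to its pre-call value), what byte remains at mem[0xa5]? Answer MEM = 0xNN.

MEM = 0x24

prologue: push r0 → mem[0xa7]=0xac, sp=0xa7
prologue: push r3 → mem[0xa6]=0x41, sp=0xa6
prologue: push r4 → mem[0xa5]=0x24, sp=0xa5
body[0] add  r0, r5, #29 → r0=0xfe
body[1] mov  r4, r0 → r4=0xfe
body[2] add  r6, r4, #29 → r6=0x1b
body[3] sub  r3, r6, #42 → r3=0xf1
body[4] sub  r2, r2, #62 → r2=0xf8
body[5] xor  r4, r0, r2 → r4=0x06
body[6] add  r6, r0, r1 → r6=0x8c
epilogue: pop r4=0x24, sp=0xa6
epilogue: pop r3=0x41, sp=0xa7
epilogue: pop r0=0xac, sp=0xa8
prologue pushed ['r0', 'r3', 'r4'] at ['0xa7', '0xa6', '0xa5']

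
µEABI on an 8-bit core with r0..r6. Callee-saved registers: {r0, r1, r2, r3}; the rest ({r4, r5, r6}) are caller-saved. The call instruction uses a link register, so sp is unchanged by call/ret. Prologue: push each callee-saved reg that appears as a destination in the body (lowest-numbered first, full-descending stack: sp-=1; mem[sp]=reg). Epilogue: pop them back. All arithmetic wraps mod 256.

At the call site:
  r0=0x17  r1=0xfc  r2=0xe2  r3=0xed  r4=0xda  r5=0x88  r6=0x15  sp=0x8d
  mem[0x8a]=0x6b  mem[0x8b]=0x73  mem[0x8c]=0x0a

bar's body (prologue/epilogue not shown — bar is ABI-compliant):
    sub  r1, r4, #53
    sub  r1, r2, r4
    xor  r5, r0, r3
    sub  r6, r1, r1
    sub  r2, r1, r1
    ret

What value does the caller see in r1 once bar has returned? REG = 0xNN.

REG = 0xfc

prologue: push r1 -> mem[0x8c]=0xfc, sp=0x8c
prologue: push r2 -> mem[0x8b]=0xe2, sp=0x8b
body[0] sub  r1, r4, #53 -> r1=0xa5
body[1] sub  r1, r2, r4 -> r1=0x08
body[2] xor  r5, r0, r3 -> r5=0xfa
body[3] sub  r6, r1, r1 -> r6=0x00
body[4] sub  r2, r1, r1 -> r2=0x00
epilogue: pop r2=0xe2, sp=0x8c
epilogue: pop r1=0xfc, sp=0x8d
r1 is callee-saved -> restored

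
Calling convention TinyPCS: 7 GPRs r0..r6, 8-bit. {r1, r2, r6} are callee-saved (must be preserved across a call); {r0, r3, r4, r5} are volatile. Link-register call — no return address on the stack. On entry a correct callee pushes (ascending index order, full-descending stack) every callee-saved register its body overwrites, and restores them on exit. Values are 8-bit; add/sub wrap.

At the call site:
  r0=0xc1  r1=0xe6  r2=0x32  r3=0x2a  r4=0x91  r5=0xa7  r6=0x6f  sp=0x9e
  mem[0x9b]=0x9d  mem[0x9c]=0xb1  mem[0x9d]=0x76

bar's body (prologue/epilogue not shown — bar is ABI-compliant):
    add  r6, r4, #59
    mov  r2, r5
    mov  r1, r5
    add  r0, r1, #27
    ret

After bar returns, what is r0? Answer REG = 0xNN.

prologue: push r1 -> mem[0x9d]=0xe6, sp=0x9d
prologue: push r2 -> mem[0x9c]=0x32, sp=0x9c
prologue: push r6 -> mem[0x9b]=0x6f, sp=0x9b
body[0] add  r6, r4, #59 -> r6=0xcc
body[1] mov  r2, r5 -> r2=0xa7
body[2] mov  r1, r5 -> r1=0xa7
body[3] add  r0, r1, #27 -> r0=0xc2
epilogue: pop r6=0x6f, sp=0x9c
epilogue: pop r2=0x32, sp=0x9d
epilogue: pop r1=0xe6, sp=0x9e
r0 is caller-saved -> body value

REG = 0xc2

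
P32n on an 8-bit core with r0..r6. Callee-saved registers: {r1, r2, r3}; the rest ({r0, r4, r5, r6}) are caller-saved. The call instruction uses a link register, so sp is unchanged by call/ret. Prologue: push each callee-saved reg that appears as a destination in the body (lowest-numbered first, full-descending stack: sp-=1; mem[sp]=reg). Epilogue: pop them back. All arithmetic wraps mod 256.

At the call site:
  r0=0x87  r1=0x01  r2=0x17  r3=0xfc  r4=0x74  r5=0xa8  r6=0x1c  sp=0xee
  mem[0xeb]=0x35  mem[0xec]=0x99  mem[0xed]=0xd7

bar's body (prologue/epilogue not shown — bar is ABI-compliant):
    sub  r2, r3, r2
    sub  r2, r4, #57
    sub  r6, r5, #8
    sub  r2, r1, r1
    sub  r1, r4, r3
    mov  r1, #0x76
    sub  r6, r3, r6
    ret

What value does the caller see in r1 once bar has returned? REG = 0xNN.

prologue: push r1 → mem[0xed]=0x01, sp=0xed
prologue: push r2 → mem[0xec]=0x17, sp=0xec
body[0] sub  r2, r3, r2 → r2=0xe5
body[1] sub  r2, r4, #57 → r2=0x3b
body[2] sub  r6, r5, #8 → r6=0xa0
body[3] sub  r2, r1, r1 → r2=0x00
body[4] sub  r1, r4, r3 → r1=0x78
body[5] mov  r1, #0x76 → r1=0x76
body[6] sub  r6, r3, r6 → r6=0x5c
epilogue: pop r2=0x17, sp=0xed
epilogue: pop r1=0x01, sp=0xee
r1 is callee-saved → restored

REG = 0x01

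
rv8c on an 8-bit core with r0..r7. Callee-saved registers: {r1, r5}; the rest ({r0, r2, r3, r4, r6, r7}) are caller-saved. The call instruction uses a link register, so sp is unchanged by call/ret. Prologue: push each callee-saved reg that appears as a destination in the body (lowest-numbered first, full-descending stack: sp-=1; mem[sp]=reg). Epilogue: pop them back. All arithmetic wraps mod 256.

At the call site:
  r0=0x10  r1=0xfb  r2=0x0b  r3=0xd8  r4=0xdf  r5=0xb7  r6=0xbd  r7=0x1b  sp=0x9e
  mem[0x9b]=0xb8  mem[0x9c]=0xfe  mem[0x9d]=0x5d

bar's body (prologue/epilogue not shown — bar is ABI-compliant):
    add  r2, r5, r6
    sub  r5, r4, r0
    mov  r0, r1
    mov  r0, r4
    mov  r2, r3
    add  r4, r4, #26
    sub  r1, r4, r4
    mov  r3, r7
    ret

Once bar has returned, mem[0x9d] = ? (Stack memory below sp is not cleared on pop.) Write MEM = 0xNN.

prologue: push r1 -> mem[0x9d]=0xfb, sp=0x9d
prologue: push r5 -> mem[0x9c]=0xb7, sp=0x9c
body[0] add  r2, r5, r6 -> r2=0x74
body[1] sub  r5, r4, r0 -> r5=0xcf
body[2] mov  r0, r1 -> r0=0xfb
body[3] mov  r0, r4 -> r0=0xdf
body[4] mov  r2, r3 -> r2=0xd8
body[5] add  r4, r4, #26 -> r4=0xf9
body[6] sub  r1, r4, r4 -> r1=0x00
body[7] mov  r3, r7 -> r3=0x1b
epilogue: pop r5=0xb7, sp=0x9d
epilogue: pop r1=0xfb, sp=0x9e
prologue pushed ['r1', 'r5'] at ['0x9d', '0x9c']

MEM = 0xfb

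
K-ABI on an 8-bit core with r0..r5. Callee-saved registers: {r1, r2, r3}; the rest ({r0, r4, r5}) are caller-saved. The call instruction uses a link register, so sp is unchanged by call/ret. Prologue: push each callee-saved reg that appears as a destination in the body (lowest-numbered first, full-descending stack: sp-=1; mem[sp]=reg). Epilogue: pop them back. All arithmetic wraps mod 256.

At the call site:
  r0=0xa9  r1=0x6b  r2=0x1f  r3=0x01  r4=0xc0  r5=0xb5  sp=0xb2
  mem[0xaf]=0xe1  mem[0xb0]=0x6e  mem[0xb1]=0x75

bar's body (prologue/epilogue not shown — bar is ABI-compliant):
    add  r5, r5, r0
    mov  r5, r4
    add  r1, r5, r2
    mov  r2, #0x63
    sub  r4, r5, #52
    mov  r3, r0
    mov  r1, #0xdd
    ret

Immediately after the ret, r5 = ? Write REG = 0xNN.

REG = 0xc0

prologue: push r1 -> mem[0xb1]=0x6b, sp=0xb1
prologue: push r2 -> mem[0xb0]=0x1f, sp=0xb0
prologue: push r3 -> mem[0xaf]=0x01, sp=0xaf
body[0] add  r5, r5, r0 -> r5=0x5e
body[1] mov  r5, r4 -> r5=0xc0
body[2] add  r1, r5, r2 -> r1=0xdf
body[3] mov  r2, #0x63 -> r2=0x63
body[4] sub  r4, r5, #52 -> r4=0x8c
body[5] mov  r3, r0 -> r3=0xa9
body[6] mov  r1, #0xdd -> r1=0xdd
epilogue: pop r3=0x01, sp=0xb0
epilogue: pop r2=0x1f, sp=0xb1
epilogue: pop r1=0x6b, sp=0xb2
r5 is caller-saved -> body value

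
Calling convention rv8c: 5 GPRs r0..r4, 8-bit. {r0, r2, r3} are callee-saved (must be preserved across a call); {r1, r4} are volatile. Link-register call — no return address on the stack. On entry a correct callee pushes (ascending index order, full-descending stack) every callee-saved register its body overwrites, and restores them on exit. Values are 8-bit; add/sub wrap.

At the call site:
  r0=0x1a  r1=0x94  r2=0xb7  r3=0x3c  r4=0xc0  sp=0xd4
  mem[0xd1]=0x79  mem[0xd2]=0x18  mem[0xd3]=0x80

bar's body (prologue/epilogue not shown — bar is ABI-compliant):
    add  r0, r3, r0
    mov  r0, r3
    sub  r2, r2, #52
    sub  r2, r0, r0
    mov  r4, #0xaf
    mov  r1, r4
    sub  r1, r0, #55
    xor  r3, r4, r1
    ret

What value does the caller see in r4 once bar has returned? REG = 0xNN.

REG = 0xaf

prologue: push r0 -> mem[0xd3]=0x1a, sp=0xd3
prologue: push r2 -> mem[0xd2]=0xb7, sp=0xd2
prologue: push r3 -> mem[0xd1]=0x3c, sp=0xd1
body[0] add  r0, r3, r0 -> r0=0x56
body[1] mov  r0, r3 -> r0=0x3c
body[2] sub  r2, r2, #52 -> r2=0x83
body[3] sub  r2, r0, r0 -> r2=0x00
body[4] mov  r4, #0xaf -> r4=0xaf
body[5] mov  r1, r4 -> r1=0xaf
body[6] sub  r1, r0, #55 -> r1=0x05
body[7] xor  r3, r4, r1 -> r3=0xaa
epilogue: pop r3=0x3c, sp=0xd2
epilogue: pop r2=0xb7, sp=0xd3
epilogue: pop r0=0x1a, sp=0xd4
r4 is caller-saved -> body value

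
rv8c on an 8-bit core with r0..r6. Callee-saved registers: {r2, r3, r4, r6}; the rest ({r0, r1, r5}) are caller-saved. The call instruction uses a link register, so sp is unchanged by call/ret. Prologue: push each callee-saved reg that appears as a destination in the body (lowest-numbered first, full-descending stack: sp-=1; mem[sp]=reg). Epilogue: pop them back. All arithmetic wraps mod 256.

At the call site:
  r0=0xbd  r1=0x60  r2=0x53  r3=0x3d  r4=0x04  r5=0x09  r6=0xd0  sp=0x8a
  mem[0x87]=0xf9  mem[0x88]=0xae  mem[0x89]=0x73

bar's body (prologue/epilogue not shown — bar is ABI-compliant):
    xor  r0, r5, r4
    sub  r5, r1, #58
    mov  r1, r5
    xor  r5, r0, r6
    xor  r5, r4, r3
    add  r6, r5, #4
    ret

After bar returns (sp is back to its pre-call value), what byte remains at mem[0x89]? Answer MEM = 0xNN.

MEM = 0xd0

prologue: push r6 → mem[0x89]=0xd0, sp=0x89
body[0] xor  r0, r5, r4 → r0=0x0d
body[1] sub  r5, r1, #58 → r5=0x26
body[2] mov  r1, r5 → r1=0x26
body[3] xor  r5, r0, r6 → r5=0xdd
body[4] xor  r5, r4, r3 → r5=0x39
body[5] add  r6, r5, #4 → r6=0x3d
epilogue: pop r6=0xd0, sp=0x8a
prologue pushed ['r6'] at ['0x89']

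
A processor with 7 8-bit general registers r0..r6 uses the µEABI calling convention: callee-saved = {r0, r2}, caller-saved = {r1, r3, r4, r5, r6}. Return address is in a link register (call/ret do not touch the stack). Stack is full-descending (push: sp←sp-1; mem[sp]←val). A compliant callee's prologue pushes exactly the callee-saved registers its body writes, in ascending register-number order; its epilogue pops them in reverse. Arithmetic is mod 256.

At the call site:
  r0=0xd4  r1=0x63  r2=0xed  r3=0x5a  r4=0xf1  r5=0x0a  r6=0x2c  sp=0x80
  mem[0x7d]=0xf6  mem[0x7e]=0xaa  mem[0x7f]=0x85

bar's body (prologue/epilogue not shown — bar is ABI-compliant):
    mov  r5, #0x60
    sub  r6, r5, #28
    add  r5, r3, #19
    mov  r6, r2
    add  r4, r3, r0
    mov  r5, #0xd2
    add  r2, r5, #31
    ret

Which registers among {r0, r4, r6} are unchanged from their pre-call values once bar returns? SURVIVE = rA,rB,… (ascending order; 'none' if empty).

SURVIVE = r0

prologue: push r2 -> mem[0x7f]=0xed, sp=0x7f
body[0] mov  r5, #0x60 -> r5=0x60
body[1] sub  r6, r5, #28 -> r6=0x44
body[2] add  r5, r3, #19 -> r5=0x6d
body[3] mov  r6, r2 -> r6=0xed
body[4] add  r4, r3, r0 -> r4=0x2e
body[5] mov  r5, #0xd2 -> r5=0xd2
body[6] add  r2, r5, #31 -> r2=0xf1
epilogue: pop r2=0xed, sp=0x80
r0: callee-saved, written=False
r4: caller-saved, written=True
r6: caller-saved, written=True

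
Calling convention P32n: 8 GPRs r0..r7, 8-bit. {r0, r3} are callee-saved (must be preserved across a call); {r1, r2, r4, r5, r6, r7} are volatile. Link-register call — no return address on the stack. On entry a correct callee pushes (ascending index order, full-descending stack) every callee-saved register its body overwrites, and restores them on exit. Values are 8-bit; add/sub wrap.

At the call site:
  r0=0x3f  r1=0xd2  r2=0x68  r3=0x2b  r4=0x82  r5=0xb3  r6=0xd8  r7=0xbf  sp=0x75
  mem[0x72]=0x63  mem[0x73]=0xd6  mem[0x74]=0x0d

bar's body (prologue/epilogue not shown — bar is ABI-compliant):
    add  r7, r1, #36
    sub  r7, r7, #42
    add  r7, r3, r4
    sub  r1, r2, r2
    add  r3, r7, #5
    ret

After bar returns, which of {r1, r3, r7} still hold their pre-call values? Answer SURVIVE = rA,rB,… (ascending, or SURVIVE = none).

SURVIVE = r3

prologue: push r3 -> mem[0x74]=0x2b, sp=0x74
body[0] add  r7, r1, #36 -> r7=0xf6
body[1] sub  r7, r7, #42 -> r7=0xcc
body[2] add  r7, r3, r4 -> r7=0xad
body[3] sub  r1, r2, r2 -> r1=0x00
body[4] add  r3, r7, #5 -> r3=0xb2
epilogue: pop r3=0x2b, sp=0x75
r1: caller-saved, written=True
r3: callee-saved, written=True
r7: caller-saved, written=True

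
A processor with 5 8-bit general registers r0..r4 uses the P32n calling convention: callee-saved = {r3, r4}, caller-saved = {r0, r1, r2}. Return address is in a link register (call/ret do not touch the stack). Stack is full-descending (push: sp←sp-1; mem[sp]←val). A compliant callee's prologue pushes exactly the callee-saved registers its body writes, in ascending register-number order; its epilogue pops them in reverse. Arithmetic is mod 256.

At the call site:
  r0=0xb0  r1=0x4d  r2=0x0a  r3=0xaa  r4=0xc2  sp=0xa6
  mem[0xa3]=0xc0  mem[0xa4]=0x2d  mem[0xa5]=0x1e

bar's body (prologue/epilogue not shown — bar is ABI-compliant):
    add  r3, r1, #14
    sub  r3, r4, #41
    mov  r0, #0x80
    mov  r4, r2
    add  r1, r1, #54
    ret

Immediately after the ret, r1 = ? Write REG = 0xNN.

prologue: push r3 → mem[0xa5]=0xaa, sp=0xa5
prologue: push r4 → mem[0xa4]=0xc2, sp=0xa4
body[0] add  r3, r1, #14 → r3=0x5b
body[1] sub  r3, r4, #41 → r3=0x99
body[2] mov  r0, #0x80 → r0=0x80
body[3] mov  r4, r2 → r4=0x0a
body[4] add  r1, r1, #54 → r1=0x83
epilogue: pop r4=0xc2, sp=0xa5
epilogue: pop r3=0xaa, sp=0xa6
r1 is caller-saved → body value

REG = 0x83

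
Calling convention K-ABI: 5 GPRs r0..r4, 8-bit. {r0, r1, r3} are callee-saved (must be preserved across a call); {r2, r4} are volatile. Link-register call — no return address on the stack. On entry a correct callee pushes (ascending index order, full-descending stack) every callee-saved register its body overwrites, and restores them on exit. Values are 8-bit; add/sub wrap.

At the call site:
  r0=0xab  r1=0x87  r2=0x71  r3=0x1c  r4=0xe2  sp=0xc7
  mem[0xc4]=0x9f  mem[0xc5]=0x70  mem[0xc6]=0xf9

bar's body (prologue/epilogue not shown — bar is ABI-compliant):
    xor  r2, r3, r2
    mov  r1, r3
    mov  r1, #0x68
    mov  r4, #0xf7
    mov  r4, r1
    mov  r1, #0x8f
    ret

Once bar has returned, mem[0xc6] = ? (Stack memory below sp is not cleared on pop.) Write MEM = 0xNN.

MEM = 0x87

prologue: push r1 -> mem[0xc6]=0x87, sp=0xc6
body[0] xor  r2, r3, r2 -> r2=0x6d
body[1] mov  r1, r3 -> r1=0x1c
body[2] mov  r1, #0x68 -> r1=0x68
body[3] mov  r4, #0xf7 -> r4=0xf7
body[4] mov  r4, r1 -> r4=0x68
body[5] mov  r1, #0x8f -> r1=0x8f
epilogue: pop r1=0x87, sp=0xc7
prologue pushed ['r1'] at ['0xc6']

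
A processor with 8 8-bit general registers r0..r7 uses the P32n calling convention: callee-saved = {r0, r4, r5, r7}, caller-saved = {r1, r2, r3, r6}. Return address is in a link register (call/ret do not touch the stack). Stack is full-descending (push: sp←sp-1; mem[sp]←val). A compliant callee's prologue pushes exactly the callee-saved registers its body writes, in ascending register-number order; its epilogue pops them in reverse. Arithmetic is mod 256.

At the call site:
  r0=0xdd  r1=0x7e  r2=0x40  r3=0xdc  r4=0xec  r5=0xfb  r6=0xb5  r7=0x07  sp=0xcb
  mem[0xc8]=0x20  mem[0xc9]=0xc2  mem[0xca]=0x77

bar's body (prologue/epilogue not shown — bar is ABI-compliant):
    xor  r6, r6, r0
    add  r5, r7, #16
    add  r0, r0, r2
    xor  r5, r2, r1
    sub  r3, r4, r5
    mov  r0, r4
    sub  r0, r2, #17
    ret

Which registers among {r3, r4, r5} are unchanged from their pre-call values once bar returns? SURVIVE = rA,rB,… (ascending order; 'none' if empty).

prologue: push r0 -> mem[0xca]=0xdd, sp=0xca
prologue: push r5 -> mem[0xc9]=0xfb, sp=0xc9
body[0] xor  r6, r6, r0 -> r6=0x68
body[1] add  r5, r7, #16 -> r5=0x17
body[2] add  r0, r0, r2 -> r0=0x1d
body[3] xor  r5, r2, r1 -> r5=0x3e
body[4] sub  r3, r4, r5 -> r3=0xae
body[5] mov  r0, r4 -> r0=0xec
body[6] sub  r0, r2, #17 -> r0=0x2f
epilogue: pop r5=0xfb, sp=0xca
epilogue: pop r0=0xdd, sp=0xcb
r3: caller-saved, written=True
r4: callee-saved, written=False
r5: callee-saved, written=True

SURVIVE = r4,r5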